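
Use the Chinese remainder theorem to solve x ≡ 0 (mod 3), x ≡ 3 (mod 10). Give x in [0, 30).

3

Write x = 0 + 3·k. Then 3·k ≡ 3 − 0 ≡ 3 (mod 10).
Need 3⁻¹ mod 10. Extended Euclid on (10, 3):
10 = 3*3 + 1
3 = 3*1 + 0
Back-substitute:
1 = 10 − 3·3
3⁻¹ ≡ 7 (mod 10), so k ≡ 7·3 ≡ 1 (mod 10).
x = 0 + 3·1 = 3.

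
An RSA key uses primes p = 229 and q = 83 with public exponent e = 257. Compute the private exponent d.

6329

φ(n) = (p−1)(q−1) = 228·82 = 18696.
Need d with 257·d ≡ 1 (mod 18696). Apply the extended Euclidean algorithm:
18696 = 72×257 + 192
257 = 1×192 + 65
192 = 2×65 + 62
65 = 1×62 + 3
62 = 20×3 + 2
3 = 1×2 + 1
2 = 2×1 + 0
Back-substitute:
1 = 3 − 2
1 = −62 + 21·3
1 = 21·65 − 22·62
1 = −22·192 + 65·65
1 = 65·257 − 87·192
1 = −87·18696 + 6329·257
So 257·6329 ≡ 1 (mod 18696), hence d = 6329.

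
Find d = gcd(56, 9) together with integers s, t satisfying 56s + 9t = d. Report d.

Euclidean algorithm:
56 = 6·9 + 2
9 = 4·2 + 1
2 = 2·1 + 0
gcd(56, 9) = 1.
Express as a combination:
1 = 9 − 4·2
1 = −4·56 + 25·9
So 1 = (-4)·56 + (25)·9.

1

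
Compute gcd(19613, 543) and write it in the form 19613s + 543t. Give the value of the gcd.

Repeated division:
19613 = 36·543 + 65
543 = 8·65 + 23
65 = 2·23 + 19
23 = 1·19 + 4
19 = 4·4 + 3
4 = 1·3 + 1
3 = 3·1 + 0
gcd(19613, 543) = 1.
Express as a combination:
1 = 4 − 3
1 = −19 + 5·4
1 = 5·23 − 6·19
1 = −6·65 + 17·23
1 = 17·543 − 142·65
1 = −142·19613 + 5129·543
So 1 = (-142)·19613 + (5129)·543.

1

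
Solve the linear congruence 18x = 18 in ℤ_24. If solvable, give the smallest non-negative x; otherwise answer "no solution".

1

First find gcd(18, 24):
24 = 1*18 + 6
18 = 3*6 + 0
gcd = 6 and 6 | 18, so solutions exist. Divide through by 6: 3x ≡ 3 (mod 4).
Now find 3⁻¹ mod 4:
4 = 1×3 + 1
3 = 3×1 + 0
Back-substitute:
1 = 4 − 3
So 3·(-1) ≡ 1 (mod 4), i.e. 3⁻¹ ≡ 3.
Then x ≡ 3·3 ≡ 1 (mod 4); the smallest non-negative solution is x = 1.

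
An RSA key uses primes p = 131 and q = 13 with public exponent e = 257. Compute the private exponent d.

953

φ(n) = (p−1)(q−1) = 130·12 = 1560.
Need d with 257·d ≡ 1 (mod 1560). Apply the extended Euclidean algorithm:
1560 = 6*257 + 18
257 = 14*18 + 5
18 = 3*5 + 3
5 = 1*3 + 2
3 = 1*2 + 1
2 = 2*1 + 0
Back-substitute:
1 = 3 − 2
1 = −5 + 2·3
1 = 2·18 − 7·5
1 = −7·257 + 100·18
1 = 100·1560 − 607·257
So 257·(-607) ≡ 1 (mod 1560), hence d ≡ -607 ≡ 953 (mod 1560).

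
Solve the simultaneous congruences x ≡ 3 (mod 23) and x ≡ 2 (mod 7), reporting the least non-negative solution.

72

Write x = 3 + 23·k. Then 23·k ≡ 2 − 3 ≡ 6 (mod 7).
Need 23⁻¹ mod 7. Extended Euclid on (7, 2):
7 = 3·2 + 1
2 = 2·1 + 0
Back-substitute:
1 = 7 − 3·2
23⁻¹ ≡ 4 (mod 7), so k ≡ 4·6 ≡ 3 (mod 7).
x = 3 + 23·3 = 72.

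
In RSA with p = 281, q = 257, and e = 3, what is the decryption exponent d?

47787

φ(n) = (p−1)(q−1) = 280·256 = 71680.
Need d with 3·d ≡ 1 (mod 71680). Apply the extended Euclidean algorithm:
71680 = 23893×3 + 1
3 = 3×1 + 0
Back-substitute:
1 = 71680 − 23893·3
So 3·(-23893) ≡ 1 (mod 71680), hence d ≡ -23893 ≡ 47787 (mod 71680).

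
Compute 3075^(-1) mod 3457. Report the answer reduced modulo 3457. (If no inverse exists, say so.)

1638

Extended Euclidean algorithm:
3457 = 1·3075 + 382
3075 = 8·382 + 19
382 = 20·19 + 2
19 = 9·2 + 1
2 = 2·1 + 0
The gcd is 1. Working backward:
1 = 19 − 9·2
1 = −9·382 + 181·19
1 = 181·3075 − 1457·382
1 = −1457·3457 + 1638·3075
So 3075·1638 ≡ 1 (mod 3457).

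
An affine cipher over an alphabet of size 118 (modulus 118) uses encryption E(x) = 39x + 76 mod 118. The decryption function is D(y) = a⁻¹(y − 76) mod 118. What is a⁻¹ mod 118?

Run Euclid on (118, 39):
118 = 3·39 + 1
39 = 39·1 + 0
The gcd is 1. Working backward:
1 = 118 − 3·39
Hence 39⁻¹ ≡ -3 ≡ 115 (mod 118).

115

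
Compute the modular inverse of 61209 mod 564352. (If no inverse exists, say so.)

319273

Apply the Euclidean algorithm to 564352 and 61209:
564352 = 9*61209 + 13471
61209 = 4*13471 + 7325
13471 = 1*7325 + 6146
7325 = 1*6146 + 1179
6146 = 5*1179 + 251
1179 = 4*251 + 175
251 = 1*175 + 76
175 = 2*76 + 23
76 = 3*23 + 7
23 = 3*7 + 2
7 = 3*2 + 1
2 = 2*1 + 0
The gcd is 1. Working backward:
1 = 7 − 3·2
1 = −3·23 + 10·7
1 = 10·76 − 33·23
1 = −33·175 + 76·76
1 = 76·251 − 109·175
1 = −109·1179 + 512·251
1 = 512·6146 − 2669·1179
1 = −2669·7325 + 3181·6146
1 = 3181·13471 − 5850·7325
1 = −5850·61209 + 26581·13471
1 = 26581·564352 − 245079·61209
Hence 61209⁻¹ ≡ -245079 ≡ 319273 (mod 564352).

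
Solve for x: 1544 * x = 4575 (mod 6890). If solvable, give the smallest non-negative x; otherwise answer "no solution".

no solution

gcd(1544, 6890):
6890 = 4×1544 + 714
1544 = 2×714 + 116
714 = 6×116 + 18
116 = 6×18 + 8
18 = 2×8 + 2
8 = 4×2 + 0
gcd = 2, but 2 ∤ 4575, so the congruence has no solution.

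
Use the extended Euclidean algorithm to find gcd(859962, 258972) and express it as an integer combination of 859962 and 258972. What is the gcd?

6

Euclidean algorithm:
859962 = 3*258972 + 83046
258972 = 3*83046 + 9834
83046 = 8*9834 + 4374
9834 = 2*4374 + 1086
4374 = 4*1086 + 30
1086 = 36*30 + 6
30 = 5*6 + 0
gcd(859962, 258972) = 6.
Express as a combination:
6 = 1086 − 36·30
6 = −36·4374 + 145·1086
6 = 145·9834 − 326·4374
6 = −326·83046 + 2753·9834
6 = 2753·258972 − 8585·83046
6 = −8585·859962 + 28508·258972
So 6 = (-8585)·859962 + (28508)·258972.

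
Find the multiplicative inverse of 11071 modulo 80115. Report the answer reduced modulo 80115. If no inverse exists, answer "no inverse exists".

gcd(80115, 11071) by repeated division:
80115 = 7×11071 + 2618
11071 = 4×2618 + 599
2618 = 4×599 + 222
599 = 2×222 + 155
222 = 1×155 + 67
155 = 2×67 + 21
67 = 3×21 + 4
21 = 5×4 + 1
4 = 4×1 + 0
Since gcd(11071, 80115) = 1, back-substitute to write 1 as a combination:
1 = 21 − 5·4
1 = −5·67 + 16·21
1 = 16·155 − 37·67
1 = −37·222 + 53·155
1 = 53·599 − 143·222
1 = −143·2618 + 625·599
1 = 625·11071 − 2643·2618
1 = −2643·80115 + 19126·11071
So 11071·19126 ≡ 1 (mod 80115).

19126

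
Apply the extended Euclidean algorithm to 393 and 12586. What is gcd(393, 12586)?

Repeated division:
12586 = 32*393 + 10
393 = 39*10 + 3
10 = 3*3 + 1
3 = 3*1 + 0
gcd(393, 12586) = 1.
Back-substituting:
1 = 10 − 3·3
1 = −3·393 + 118·10
1 = 118·12586 − 3779·393
So 1 = (118)·12586 + (-3779)·393.

1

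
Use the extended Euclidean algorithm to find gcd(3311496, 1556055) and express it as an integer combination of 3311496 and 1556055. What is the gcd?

Euclidean algorithm:
3311496 = 2*1556055 + 199386
1556055 = 7*199386 + 160353
199386 = 1*160353 + 39033
160353 = 4*39033 + 4221
39033 = 9*4221 + 1044
4221 = 4*1044 + 45
1044 = 23*45 + 9
45 = 5*9 + 0
gcd(3311496, 1556055) = 9.
Working backward:
9 = 1044 − 23·45
9 = −23·4221 + 93·1044
9 = 93·39033 − 860·4221
9 = −860·160353 + 3533·39033
9 = 3533·199386 − 4393·160353
9 = −4393·1556055 + 34284·199386
9 = 34284·3311496 − 72961·1556055
So 9 = (34284)·3311496 + (-72961)·1556055.

9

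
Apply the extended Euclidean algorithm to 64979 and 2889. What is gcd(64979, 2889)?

Repeated division:
64979 = 22×2889 + 1421
2889 = 2×1421 + 47
1421 = 30×47 + 11
47 = 4×11 + 3
11 = 3×3 + 2
3 = 1×2 + 1
2 = 2×1 + 0
gcd(64979, 2889) = 1.
Working backward:
1 = 3 − 2
1 = −11 + 4·3
1 = 4·47 − 17·11
1 = −17·1421 + 514·47
1 = 514·2889 − 1045·1421
1 = −1045·64979 + 23504·2889
So 1 = (-1045)·64979 + (23504)·2889.

1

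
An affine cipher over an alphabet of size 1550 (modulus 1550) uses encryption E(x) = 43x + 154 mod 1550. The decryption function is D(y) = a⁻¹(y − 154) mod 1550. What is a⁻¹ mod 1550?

Run Euclid on (1550, 43):
1550 = 36*43 + 2
43 = 21*2 + 1
2 = 2*1 + 0
gcd = 1, so the inverse exists. Back-substitute:
1 = 43 − 21·2
1 = −21·1550 + 757·43
So 43·757 ≡ 1 (mod 1550).

757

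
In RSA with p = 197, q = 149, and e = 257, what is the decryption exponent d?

φ(n) = (p−1)(q−1) = 196·148 = 29008.
Need d with 257·d ≡ 1 (mod 29008). Apply the extended Euclidean algorithm:
29008 = 112×257 + 224
257 = 1×224 + 33
224 = 6×33 + 26
33 = 1×26 + 7
26 = 3×7 + 5
7 = 1×5 + 2
5 = 2×2 + 1
2 = 2×1 + 0
Back-substitute:
1 = 5 − 2·2
1 = −2·7 + 3·5
1 = 3·26 − 11·7
1 = −11·33 + 14·26
1 = 14·224 − 95·33
1 = −95·257 + 109·224
1 = 109·29008 − 12303·257
So 257·(-12303) ≡ 1 (mod 29008), hence d ≡ -12303 ≡ 16705 (mod 29008).

16705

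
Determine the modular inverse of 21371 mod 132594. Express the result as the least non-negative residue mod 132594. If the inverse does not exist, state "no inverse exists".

no inverse exists

Compute gcd(21371, 132594):
132594 = 6·21371 + 4368
21371 = 4·4368 + 3899
4368 = 1·3899 + 469
3899 = 8·469 + 147
469 = 3·147 + 28
147 = 5·28 + 7
28 = 4·7 + 0
Since gcd = 7 > 1, 21371 is not a unit mod 132594.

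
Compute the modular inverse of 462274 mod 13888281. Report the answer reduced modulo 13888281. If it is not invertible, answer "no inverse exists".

9423622

Extended Euclidean algorithm:
13888281 = 30·462274 + 20061
462274 = 23·20061 + 871
20061 = 23·871 + 28
871 = 31·28 + 3
28 = 9·3 + 1
3 = 3·1 + 0
Since gcd(462274, 13888281) = 1, back-substitute to write 1 as a combination:
1 = 28 − 9·3
1 = −9·871 + 280·28
1 = 280·20061 − 6449·871
1 = −6449·462274 + 148607·20061
1 = 148607·13888281 − 4464659·462274
Thus 462274·(-4464659) ≡ 1 (mod 13888281); reducing, -4464659 mod 13888281 = 9423622.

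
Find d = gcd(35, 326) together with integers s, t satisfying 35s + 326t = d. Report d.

Euclidean algorithm:
326 = 9*35 + 11
35 = 3*11 + 2
11 = 5*2 + 1
2 = 2*1 + 0
gcd(35, 326) = 1.
Back-substituting:
1 = 11 − 5·2
1 = −5·35 + 16·11
1 = 16·326 − 149·35
So 1 = (16)·326 + (-149)·35.

1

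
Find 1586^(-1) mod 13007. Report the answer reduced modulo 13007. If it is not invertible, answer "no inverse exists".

10112

Apply the Euclidean algorithm to 13007 and 1586:
13007 = 8×1586 + 319
1586 = 4×319 + 310
319 = 1×310 + 9
310 = 34×9 + 4
9 = 2×4 + 1
4 = 4×1 + 0
The gcd is 1. Working backward:
1 = 9 − 2·4
1 = −2·310 + 69·9
1 = 69·319 − 71·310
1 = −71·1586 + 353·319
1 = 353·13007 − 2895·1586
So 1586·(-2895) ≡ 1 (mod 13007), and -2895 ≡ 10112 (mod 13007).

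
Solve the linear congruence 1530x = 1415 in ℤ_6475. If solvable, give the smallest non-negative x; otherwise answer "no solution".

513

First find gcd(1530, 6475):
6475 = 4·1530 + 355
1530 = 4·355 + 110
355 = 3·110 + 25
110 = 4·25 + 10
25 = 2·10 + 5
10 = 2·5 + 0
gcd = 5 and 5 | 1415, so solutions exist. Divide through by 5: 306x ≡ 283 (mod 1295).
Now find 306⁻¹ mod 1295:
1295 = 4*306 + 71
306 = 4*71 + 22
71 = 3*22 + 5
22 = 4*5 + 2
5 = 2*2 + 1
2 = 2*1 + 0
Back-substitute:
1 = 5 − 2·2
1 = −2·22 + 9·5
1 = 9·71 − 29·22
1 = −29·306 + 125·71
1 = 125·1295 − 529·306
So 306·(-529) ≡ 1 (mod 1295), i.e. 306⁻¹ ≡ 766.
Then x ≡ 766·283 ≡ 513 (mod 1295); the smallest non-negative solution is x = 513.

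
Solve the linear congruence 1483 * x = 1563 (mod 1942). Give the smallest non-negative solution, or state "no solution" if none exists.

517

First find gcd(1483, 1942):
1942 = 1*1483 + 459
1483 = 3*459 + 106
459 = 4*106 + 35
106 = 3*35 + 1
35 = 35*1 + 0
gcd = 1, so a unique solution mod 1942 exists.
Back-substitute for the Bézout coefficients:
1 = 106 − 3·35
1 = −3·459 + 13·106
1 = 13·1483 − 42·459
1 = −42·1942 + 55·1483
So 1483·(55) ≡ 1 (mod 1942), giving 1483⁻¹ ≡ 55.
x ≡ 1483⁻¹·1563 ≡ 55·1563 ≡ 517 (mod 1942).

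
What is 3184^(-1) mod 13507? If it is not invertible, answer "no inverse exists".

Extended Euclidean algorithm:
13507 = 4×3184 + 771
3184 = 4×771 + 100
771 = 7×100 + 71
100 = 1×71 + 29
71 = 2×29 + 13
29 = 2×13 + 3
13 = 4×3 + 1
3 = 3×1 + 0
The gcd is 1. Working backward:
1 = 13 − 4·3
1 = −4·29 + 9·13
1 = 9·71 − 22·29
1 = −22·100 + 31·71
1 = 31·771 − 239·100
1 = −239·3184 + 987·771
1 = 987·13507 − 4187·3184
So 3184·(-4187) ≡ 1 (mod 13507), and -4187 ≡ 9320 (mod 13507).

9320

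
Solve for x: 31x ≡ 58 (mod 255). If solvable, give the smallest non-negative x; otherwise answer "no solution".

43

First find gcd(31, 255):
255 = 8·31 + 7
31 = 4·7 + 3
7 = 2·3 + 1
3 = 3·1 + 0
gcd = 1, so a unique solution mod 255 exists.
Back-substitute for the Bézout coefficients:
1 = 7 − 2·3
1 = −2·31 + 9·7
1 = 9·255 − 74·31
So 31·(-74) ≡ 1 (mod 255), giving 31⁻¹ ≡ 181.
x ≡ 31⁻¹·58 ≡ 181·58 ≡ 43 (mod 255).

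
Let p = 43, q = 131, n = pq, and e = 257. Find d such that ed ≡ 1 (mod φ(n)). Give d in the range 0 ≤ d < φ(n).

3293

φ(n) = (p−1)(q−1) = 42·130 = 5460.
Need d with 257·d ≡ 1 (mod 5460). Apply the extended Euclidean algorithm:
5460 = 21·257 + 63
257 = 4·63 + 5
63 = 12·5 + 3
5 = 1·3 + 2
3 = 1·2 + 1
2 = 2·1 + 0
Back-substitute:
1 = 3 − 2
1 = −5 + 2·3
1 = 2·63 − 25·5
1 = −25·257 + 102·63
1 = 102·5460 − 2167·257
So 257·(-2167) ≡ 1 (mod 5460), hence d ≡ -2167 ≡ 3293 (mod 5460).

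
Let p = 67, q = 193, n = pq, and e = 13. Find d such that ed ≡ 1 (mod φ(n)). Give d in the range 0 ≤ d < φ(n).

φ(n) = (p−1)(q−1) = 66·192 = 12672.
Need d with 13·d ≡ 1 (mod 12672). Apply the extended Euclidean algorithm:
12672 = 974·13 + 10
13 = 1·10 + 3
10 = 3·3 + 1
3 = 3·1 + 0
Back-substitute:
1 = 10 − 3·3
1 = −3·13 + 4·10
1 = 4·12672 − 3899·13
So 13·(-3899) ≡ 1 (mod 12672), hence d ≡ -3899 ≡ 8773 (mod 12672).

8773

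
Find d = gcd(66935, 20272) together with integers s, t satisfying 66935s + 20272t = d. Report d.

Euclidean algorithm:
66935 = 3*20272 + 6119
20272 = 3*6119 + 1915
6119 = 3*1915 + 374
1915 = 5*374 + 45
374 = 8*45 + 14
45 = 3*14 + 3
14 = 4*3 + 2
3 = 1*2 + 1
2 = 2*1 + 0
gcd(66935, 20272) = 1.
Back-substituting:
1 = 3 − 2
1 = −14 + 5·3
1 = 5·45 − 16·14
1 = −16·374 + 133·45
1 = 133·1915 − 681·374
1 = −681·6119 + 2176·1915
1 = 2176·20272 − 7209·6119
1 = −7209·66935 + 23803·20272
So 1 = (-7209)·66935 + (23803)·20272.

1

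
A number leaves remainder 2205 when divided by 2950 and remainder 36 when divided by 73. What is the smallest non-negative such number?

25805

Write x = 2205 + 2950·k. Then 2950·k ≡ 36 − 2205 ≡ 21 (mod 73).
Need 2950⁻¹ mod 73. Extended Euclid on (73, 30):
73 = 2·30 + 13
30 = 2·13 + 4
13 = 3·4 + 1
4 = 4·1 + 0
Back-substitute:
1 = 13 − 3·4
1 = −3·30 + 7·13
1 = 7·73 − 17·30
2950⁻¹ ≡ 56 (mod 73), so k ≡ 56·21 ≡ 8 (mod 73).
x = 2205 + 2950·8 = 25805.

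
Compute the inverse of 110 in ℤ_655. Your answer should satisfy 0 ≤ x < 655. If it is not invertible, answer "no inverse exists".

no inverse exists

Euclidean algorithm on 655, 110:
655 = 5×110 + 105
110 = 1×105 + 5
105 = 21×5 + 0
gcd(110, 655) = 5 ≠ 1, so 110 has no multiplicative inverse modulo 655.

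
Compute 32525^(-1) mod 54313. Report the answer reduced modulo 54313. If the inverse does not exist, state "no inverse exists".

Apply the Euclidean algorithm to 54313 and 32525:
54313 = 1×32525 + 21788
32525 = 1×21788 + 10737
21788 = 2×10737 + 314
10737 = 34×314 + 61
314 = 5×61 + 9
61 = 6×9 + 7
9 = 1×7 + 2
7 = 3×2 + 1
2 = 2×1 + 0
The gcd is 1. Working backward:
1 = 7 − 3·2
1 = −3·9 + 4·7
1 = 4·61 − 27·9
1 = −27·314 + 139·61
1 = 139·10737 − 4753·314
1 = −4753·21788 + 9645·10737
1 = 9645·32525 − 14398·21788
1 = −14398·54313 + 24043·32525
So 32525·24043 ≡ 1 (mod 54313).

24043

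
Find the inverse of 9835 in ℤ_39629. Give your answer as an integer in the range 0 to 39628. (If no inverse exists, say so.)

35241

Apply the Euclidean algorithm to 39629 and 9835:
39629 = 4×9835 + 289
9835 = 34×289 + 9
289 = 32×9 + 1
9 = 9×1 + 0
gcd = 1, so the inverse exists. Back-substitute:
1 = 289 − 32·9
1 = −32·9835 + 1089·289
1 = 1089·39629 − 4388·9835
Thus 9835·(-4388) ≡ 1 (mod 39629); reducing, -4388 mod 39629 = 35241.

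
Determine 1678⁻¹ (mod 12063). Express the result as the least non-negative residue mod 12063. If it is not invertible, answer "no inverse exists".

2854

Apply the Euclidean algorithm to 12063 and 1678:
12063 = 7·1678 + 317
1678 = 5·317 + 93
317 = 3·93 + 38
93 = 2·38 + 17
38 = 2·17 + 4
17 = 4·4 + 1
4 = 4·1 + 0
gcd = 1, so the inverse exists. Back-substitute:
1 = 17 − 4·4
1 = −4·38 + 9·17
1 = 9·93 − 22·38
1 = −22·317 + 75·93
1 = 75·1678 − 397·317
1 = −397·12063 + 2854·1678
So 1678·2854 ≡ 1 (mod 12063).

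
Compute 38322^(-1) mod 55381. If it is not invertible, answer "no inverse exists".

2279

Extended Euclidean algorithm:
55381 = 1·38322 + 17059
38322 = 2·17059 + 4204
17059 = 4·4204 + 243
4204 = 17·243 + 73
243 = 3·73 + 24
73 = 3·24 + 1
24 = 24·1 + 0
The gcd is 1. Working backward:
1 = 73 − 3·24
1 = −3·243 + 10·73
1 = 10·4204 − 173·243
1 = −173·17059 + 702·4204
1 = 702·38322 − 1577·17059
1 = −1577·55381 + 2279·38322
So 38322·2279 ≡ 1 (mod 55381).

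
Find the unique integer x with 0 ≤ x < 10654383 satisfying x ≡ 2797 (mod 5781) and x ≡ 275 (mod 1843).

Write x = 2797 + 5781·k. Then 5781·k ≡ 275 − 2797 ≡ 1164 (mod 1843).
Need 5781⁻¹ mod 1843. Extended Euclid on (1843, 252):
1843 = 7*252 + 79
252 = 3*79 + 15
79 = 5*15 + 4
15 = 3*4 + 3
4 = 1*3 + 1
3 = 3*1 + 0
Back-substitute:
1 = 4 − 3
1 = −15 + 4·4
1 = 4·79 − 21·15
1 = −21·252 + 67·79
1 = 67·1843 − 490·252
5781⁻¹ ≡ 1353 (mod 1843), so k ≡ 1353·1164 ≡ 970 (mod 1843).
x = 2797 + 5781·970 = 5610367.

5610367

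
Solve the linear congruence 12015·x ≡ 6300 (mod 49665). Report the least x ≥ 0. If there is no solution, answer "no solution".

1253

First find gcd(12015, 49665):
49665 = 4*12015 + 1605
12015 = 7*1605 + 780
1605 = 2*780 + 45
780 = 17*45 + 15
45 = 3*15 + 0
gcd = 15 and 15 | 6300, so solutions exist. Divide through by 15: 801x ≡ 420 (mod 3311).
Now find 801⁻¹ mod 3311:
3311 = 4·801 + 107
801 = 7·107 + 52
107 = 2·52 + 3
52 = 17·3 + 1
3 = 3·1 + 0
Back-substitute:
1 = 52 − 17·3
1 = −17·107 + 35·52
1 = 35·801 − 262·107
1 = −262·3311 + 1083·801
So 801⁻¹ ≡ 1083 (mod 3311).
Then x ≡ 1083·420 ≡ 1253 (mod 3311); the smallest non-negative solution is x = 1253.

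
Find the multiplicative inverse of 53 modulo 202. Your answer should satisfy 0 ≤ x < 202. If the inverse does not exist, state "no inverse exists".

Run Euclid on (202, 53):
202 = 3*53 + 43
53 = 1*43 + 10
43 = 4*10 + 3
10 = 3*3 + 1
3 = 3*1 + 0
gcd = 1, so the inverse exists. Back-substitute:
1 = 10 − 3·3
1 = −3·43 + 13·10
1 = 13·53 − 16·43
1 = −16·202 + 61·53
So 53·61 ≡ 1 (mod 202).

61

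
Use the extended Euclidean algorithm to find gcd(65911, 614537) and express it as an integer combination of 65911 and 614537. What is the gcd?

1

Repeated division:
614537 = 9·65911 + 21338
65911 = 3·21338 + 1897
21338 = 11·1897 + 471
1897 = 4·471 + 13
471 = 36·13 + 3
13 = 4·3 + 1
3 = 3·1 + 0
gcd(65911, 614537) = 1.
Working backward:
1 = 13 − 4·3
1 = −4·471 + 145·13
1 = 145·1897 − 584·471
1 = −584·21338 + 6569·1897
1 = 6569·65911 − 20291·21338
1 = −20291·614537 + 189188·65911
So 1 = (-20291)·614537 + (189188)·65911.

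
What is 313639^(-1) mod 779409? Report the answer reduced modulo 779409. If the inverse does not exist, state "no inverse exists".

460813

Apply the Euclidean algorithm to 779409 and 313639:
779409 = 2·313639 + 152131
313639 = 2·152131 + 9377
152131 = 16·9377 + 2099
9377 = 4·2099 + 981
2099 = 2·981 + 137
981 = 7·137 + 22
137 = 6·22 + 5
22 = 4·5 + 2
5 = 2·2 + 1
2 = 2·1 + 0
The gcd is 1. Working backward:
1 = 5 − 2·2
1 = −2·22 + 9·5
1 = 9·137 − 56·22
1 = −56·981 + 401·137
1 = 401·2099 − 858·981
1 = −858·9377 + 3833·2099
1 = 3833·152131 − 62186·9377
1 = −62186·313639 + 128205·152131
1 = 128205·779409 − 318596·313639
So 313639·(-318596) ≡ 1 (mod 779409), and -318596 ≡ 460813 (mod 779409).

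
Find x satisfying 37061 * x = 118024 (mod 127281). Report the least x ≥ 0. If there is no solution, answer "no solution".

122009

First find gcd(37061, 127281):
127281 = 3·37061 + 16098
37061 = 2·16098 + 4865
16098 = 3·4865 + 1503
4865 = 3·1503 + 356
1503 = 4·356 + 79
356 = 4·79 + 40
79 = 1·40 + 39
40 = 1·39 + 1
39 = 39·1 + 0
gcd = 1, so a unique solution mod 127281 exists.
Back-substitute for the Bézout coefficients:
1 = 40 − 39
1 = −79 + 2·40
1 = 2·356 − 9·79
1 = −9·1503 + 38·356
1 = 38·4865 − 123·1503
1 = −123·16098 + 407·4865
1 = 407·37061 − 937·16098
1 = −937·127281 + 3218·37061
So 37061·(3218) ≡ 1 (mod 127281), giving 37061⁻¹ ≡ 3218.
x ≡ 37061⁻¹·118024 ≡ 3218·118024 ≡ 122009 (mod 127281).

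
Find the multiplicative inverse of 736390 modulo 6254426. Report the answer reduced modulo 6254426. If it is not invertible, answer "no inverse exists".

Compute gcd(736390, 6254426):
6254426 = 8×736390 + 363306
736390 = 2×363306 + 9778
363306 = 37×9778 + 1520
9778 = 6×1520 + 658
1520 = 2×658 + 204
658 = 3×204 + 46
204 = 4×46 + 20
46 = 2×20 + 6
20 = 3×6 + 2
6 = 3×2 + 0
gcd(736390, 6254426) = 2 ≠ 1, so 736390 has no multiplicative inverse modulo 6254426.

no inverse exists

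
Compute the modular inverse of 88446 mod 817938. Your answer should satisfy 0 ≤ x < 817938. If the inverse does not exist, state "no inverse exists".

no inverse exists

Compute gcd(88446, 817938):
817938 = 9*88446 + 21924
88446 = 4*21924 + 750
21924 = 29*750 + 174
750 = 4*174 + 54
174 = 3*54 + 12
54 = 4*12 + 6
12 = 2*6 + 0
gcd(88446, 817938) = 6 ≠ 1, so 88446 has no multiplicative inverse modulo 817938.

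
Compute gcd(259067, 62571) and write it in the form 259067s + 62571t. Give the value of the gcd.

Apply Euclid's algorithm to 259067 and 62571:
259067 = 4*62571 + 8783
62571 = 7*8783 + 1090
8783 = 8*1090 + 63
1090 = 17*63 + 19
63 = 3*19 + 6
19 = 3*6 + 1
6 = 6*1 + 0
gcd(259067, 62571) = 1.
Working backward:
1 = 19 − 3·6
1 = −3·63 + 10·19
1 = 10·1090 − 173·63
1 = −173·8783 + 1394·1090
1 = 1394·62571 − 9931·8783
1 = −9931·259067 + 41118·62571
So 1 = (-9931)·259067 + (41118)·62571.

1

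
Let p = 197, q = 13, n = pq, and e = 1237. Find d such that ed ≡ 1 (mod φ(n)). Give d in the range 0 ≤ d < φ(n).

φ(n) = (p−1)(q−1) = 196·12 = 2352.
Need d with 1237·d ≡ 1 (mod 2352). Apply the extended Euclidean algorithm:
2352 = 1·1237 + 1115
1237 = 1·1115 + 122
1115 = 9·122 + 17
122 = 7·17 + 3
17 = 5·3 + 2
3 = 1·2 + 1
2 = 2·1 + 0
Back-substitute:
1 = 3 − 2
1 = −17 + 6·3
1 = 6·122 − 43·17
1 = −43·1115 + 393·122
1 = 393·1237 − 436·1115
1 = −436·2352 + 829·1237
So 1237·829 ≡ 1 (mod 2352), hence d = 829.

829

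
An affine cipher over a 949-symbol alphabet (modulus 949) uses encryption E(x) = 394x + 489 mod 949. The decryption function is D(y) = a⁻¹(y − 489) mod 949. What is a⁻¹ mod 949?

Extended Euclidean algorithm:
949 = 2·394 + 161
394 = 2·161 + 72
161 = 2·72 + 17
72 = 4·17 + 4
17 = 4·4 + 1
4 = 4·1 + 0
The gcd is 1. Working backward:
1 = 17 − 4·4
1 = −4·72 + 17·17
1 = 17·161 − 38·72
1 = −38·394 + 93·161
1 = 93·949 − 224·394
Thus 394·(-224) ≡ 1 (mod 949); reducing, -224 mod 949 = 725.

725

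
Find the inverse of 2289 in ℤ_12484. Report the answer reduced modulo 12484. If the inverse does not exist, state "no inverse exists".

3905

Apply the Euclidean algorithm to 12484 and 2289:
12484 = 5*2289 + 1039
2289 = 2*1039 + 211
1039 = 4*211 + 195
211 = 1*195 + 16
195 = 12*16 + 3
16 = 5*3 + 1
3 = 3*1 + 0
The gcd is 1. Working backward:
1 = 16 − 5·3
1 = −5·195 + 61·16
1 = 61·211 − 66·195
1 = −66·1039 + 325·211
1 = 325·2289 − 716·1039
1 = −716·12484 + 3905·2289
So 2289·3905 ≡ 1 (mod 12484).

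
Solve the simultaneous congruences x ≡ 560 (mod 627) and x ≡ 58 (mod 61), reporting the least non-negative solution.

Write x = 560 + 627·k. Then 627·k ≡ 58 − 560 ≡ 47 (mod 61).
Need 627⁻¹ mod 61. Extended Euclid on (61, 17):
61 = 3×17 + 10
17 = 1×10 + 7
10 = 1×7 + 3
7 = 2×3 + 1
3 = 3×1 + 0
Back-substitute:
1 = 7 − 2·3
1 = −2·10 + 3·7
1 = 3·17 − 5·10
1 = −5·61 + 18·17
627⁻¹ ≡ 18 (mod 61), so k ≡ 18·47 ≡ 53 (mod 61).
x = 560 + 627·53 = 33791.

33791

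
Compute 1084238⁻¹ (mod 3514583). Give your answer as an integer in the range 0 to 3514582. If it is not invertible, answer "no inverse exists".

gcd(3514583, 1084238) by repeated division:
3514583 = 3*1084238 + 261869
1084238 = 4*261869 + 36762
261869 = 7*36762 + 4535
36762 = 8*4535 + 482
4535 = 9*482 + 197
482 = 2*197 + 88
197 = 2*88 + 21
88 = 4*21 + 4
21 = 5*4 + 1
4 = 4*1 + 0
gcd = 1, so the inverse exists. Back-substitute:
1 = 21 − 5·4
1 = −5·88 + 21·21
1 = 21·197 − 47·88
1 = −47·482 + 115·197
1 = 115·4535 − 1082·482
1 = −1082·36762 + 8771·4535
1 = 8771·261869 − 62479·36762
1 = −62479·1084238 + 258687·261869
1 = 258687·3514583 − 838540·1084238
Thus 1084238·(-838540) ≡ 1 (mod 3514583); reducing, -838540 mod 3514583 = 2676043.

2676043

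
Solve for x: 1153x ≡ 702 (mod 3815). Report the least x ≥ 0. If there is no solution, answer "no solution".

First find gcd(1153, 3815):
3815 = 3*1153 + 356
1153 = 3*356 + 85
356 = 4*85 + 16
85 = 5*16 + 5
16 = 3*5 + 1
5 = 5*1 + 0
gcd = 1, so a unique solution mod 3815 exists.
Back-substitute for the Bézout coefficients:
1 = 16 − 3·5
1 = −3·85 + 16·16
1 = 16·356 − 67·85
1 = −67·1153 + 217·356
1 = 217·3815 − 718·1153
So 1153·(-718) ≡ 1 (mod 3815), giving 1153⁻¹ ≡ 3097.
x ≡ 1153⁻¹·702 ≡ 3097·702 ≡ 3359 (mod 3815).

3359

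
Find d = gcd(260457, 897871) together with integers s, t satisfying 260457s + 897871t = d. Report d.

Euclidean algorithm:
897871 = 3×260457 + 116500
260457 = 2×116500 + 27457
116500 = 4×27457 + 6672
27457 = 4×6672 + 769
6672 = 8×769 + 520
769 = 1×520 + 249
520 = 2×249 + 22
249 = 11×22 + 7
22 = 3×7 + 1
7 = 7×1 + 0
gcd(260457, 897871) = 1.
Back-substituting:
1 = 22 − 3·7
1 = −3·249 + 34·22
1 = 34·520 − 71·249
1 = −71·769 + 105·520
1 = 105·6672 − 911·769
1 = −911·27457 + 3749·6672
1 = 3749·116500 − 15907·27457
1 = −15907·260457 + 35563·116500
1 = 35563·897871 − 122596·260457
So 1 = (35563)·897871 + (-122596)·260457.

1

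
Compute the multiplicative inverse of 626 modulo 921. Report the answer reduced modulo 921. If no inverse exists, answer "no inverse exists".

gcd(921, 626) by repeated division:
921 = 1*626 + 295
626 = 2*295 + 36
295 = 8*36 + 7
36 = 5*7 + 1
7 = 7*1 + 0
Since gcd(626, 921) = 1, back-substitute to write 1 as a combination:
1 = 36 − 5·7
1 = −5·295 + 41·36
1 = 41·626 − 87·295
1 = −87·921 + 128·626
So 626·128 ≡ 1 (mod 921).

128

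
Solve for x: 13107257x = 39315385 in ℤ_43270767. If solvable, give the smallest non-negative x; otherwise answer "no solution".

First find gcd(13107257, 43270767):
43270767 = 3*13107257 + 3948996
13107257 = 3*3948996 + 1260269
3948996 = 3*1260269 + 168189
1260269 = 7*168189 + 82946
168189 = 2*82946 + 2297
82946 = 36*2297 + 254
2297 = 9*254 + 11
254 = 23*11 + 1
11 = 11*1 + 0
gcd = 1, so a unique solution mod 43270767 exists.
Back-substitute for the Bézout coefficients:
1 = 254 − 23·11
1 = −23·2297 + 208·254
1 = 208·82946 − 7511·2297
1 = −7511·168189 + 15230·82946
1 = 15230·1260269 − 114121·168189
1 = −114121·3948996 + 357593·1260269
1 = 357593·13107257 − 1186900·3948996
1 = −1186900·43270767 + 3918293·13107257
So 13107257·(3918293) ≡ 1 (mod 43270767), giving 13107257⁻¹ ≡ 3918293.
x ≡ 13107257⁻¹·39315385 ≡ 3918293·39315385 ≡ 31554998 (mod 43270767).

31554998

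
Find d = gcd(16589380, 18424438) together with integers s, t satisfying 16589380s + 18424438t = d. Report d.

Apply Euclid's algorithm to 18424438 and 16589380:
18424438 = 1*16589380 + 1835058
16589380 = 9*1835058 + 73858
1835058 = 24*73858 + 62466
73858 = 1*62466 + 11392
62466 = 5*11392 + 5506
11392 = 2*5506 + 380
5506 = 14*380 + 186
380 = 2*186 + 8
186 = 23*8 + 2
8 = 4*2 + 0
gcd(16589380, 18424438) = 2.
Back-substituting:
2 = 186 − 23·8
2 = −23·380 + 47·186
2 = 47·5506 − 681·380
2 = −681·11392 + 1409·5506
2 = 1409·62466 − 7726·11392
2 = −7726·73858 + 9135·62466
2 = 9135·1835058 − 226966·73858
2 = −226966·16589380 + 2051829·1835058
2 = 2051829·18424438 − 2278795·16589380
So 2 = (2051829)·18424438 + (-2278795)·16589380.

2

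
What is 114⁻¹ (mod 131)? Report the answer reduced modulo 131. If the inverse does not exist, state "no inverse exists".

77

Extended Euclidean algorithm:
131 = 1·114 + 17
114 = 6·17 + 12
17 = 1·12 + 5
12 = 2·5 + 2
5 = 2·2 + 1
2 = 2·1 + 0
gcd = 1, so the inverse exists. Back-substitute:
1 = 5 − 2·2
1 = −2·12 + 5·5
1 = 5·17 − 7·12
1 = −7·114 + 47·17
1 = 47·131 − 54·114
Thus 114·(-54) ≡ 1 (mod 131); reducing, -54 mod 131 = 77.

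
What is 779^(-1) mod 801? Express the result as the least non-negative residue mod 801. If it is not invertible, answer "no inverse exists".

182

gcd(801, 779) by repeated division:
801 = 1*779 + 22
779 = 35*22 + 9
22 = 2*9 + 4
9 = 2*4 + 1
4 = 4*1 + 0
gcd = 1, so the inverse exists. Back-substitute:
1 = 9 − 2·4
1 = −2·22 + 5·9
1 = 5·779 − 177·22
1 = −177·801 + 182·779
So 779·182 ≡ 1 (mod 801).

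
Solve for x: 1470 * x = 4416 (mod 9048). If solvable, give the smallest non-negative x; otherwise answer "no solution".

360

First find gcd(1470, 9048):
9048 = 6*1470 + 228
1470 = 6*228 + 102
228 = 2*102 + 24
102 = 4*24 + 6
24 = 4*6 + 0
gcd = 6 and 6 | 4416, so solutions exist. Divide through by 6: 245x ≡ 736 (mod 1508).
Now find 245⁻¹ mod 1508:
1508 = 6·245 + 38
245 = 6·38 + 17
38 = 2·17 + 4
17 = 4·4 + 1
4 = 4·1 + 0
Back-substitute:
1 = 17 − 4·4
1 = −4·38 + 9·17
1 = 9·245 − 58·38
1 = −58·1508 + 357·245
So 245⁻¹ ≡ 357 (mod 1508).
Then x ≡ 357·736 ≡ 360 (mod 1508); the smallest non-negative solution is x = 360.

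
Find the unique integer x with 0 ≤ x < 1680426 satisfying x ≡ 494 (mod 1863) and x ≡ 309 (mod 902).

1589633

Write x = 494 + 1863·k. Then 1863·k ≡ 309 − 494 ≡ 717 (mod 902).
Need 1863⁻¹ mod 902. Extended Euclid on (902, 59):
902 = 15*59 + 17
59 = 3*17 + 8
17 = 2*8 + 1
8 = 8*1 + 0
Back-substitute:
1 = 17 − 2·8
1 = −2·59 + 7·17
1 = 7·902 − 107·59
1863⁻¹ ≡ 795 (mod 902), so k ≡ 795·717 ≡ 853 (mod 902).
x = 494 + 1863·853 = 1589633.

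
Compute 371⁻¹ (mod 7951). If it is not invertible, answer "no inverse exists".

Apply the Euclidean algorithm to 7951 and 371:
7951 = 21*371 + 160
371 = 2*160 + 51
160 = 3*51 + 7
51 = 7*7 + 2
7 = 3*2 + 1
2 = 2*1 + 0
gcd = 1, so the inverse exists. Back-substitute:
1 = 7 − 3·2
1 = −3·51 + 22·7
1 = 22·160 − 69·51
1 = −69·371 + 160·160
1 = 160·7951 − 3429·371
Hence 371⁻¹ ≡ -3429 ≡ 4522 (mod 7951).

4522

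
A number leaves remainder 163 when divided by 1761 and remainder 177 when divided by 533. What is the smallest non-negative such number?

Write x = 163 + 1761·k. Then 1761·k ≡ 177 − 163 ≡ 14 (mod 533).
Need 1761⁻¹ mod 533. Extended Euclid on (533, 162):
533 = 3*162 + 47
162 = 3*47 + 21
47 = 2*21 + 5
21 = 4*5 + 1
5 = 5*1 + 0
Back-substitute:
1 = 21 − 4·5
1 = −4·47 + 9·21
1 = 9·162 − 31·47
1 = −31·533 + 102·162
1761⁻¹ ≡ 102 (mod 533), so k ≡ 102·14 ≡ 362 (mod 533).
x = 163 + 1761·362 = 637645.

637645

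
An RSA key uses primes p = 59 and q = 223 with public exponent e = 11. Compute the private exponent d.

10535

φ(n) = (p−1)(q−1) = 58·222 = 12876.
Need d with 11·d ≡ 1 (mod 12876). Apply the extended Euclidean algorithm:
12876 = 1170*11 + 6
11 = 1*6 + 5
6 = 1*5 + 1
5 = 5*1 + 0
Back-substitute:
1 = 6 − 5
1 = −11 + 2·6
1 = 2·12876 − 2341·11
So 11·(-2341) ≡ 1 (mod 12876), hence d ≡ -2341 ≡ 10535 (mod 12876).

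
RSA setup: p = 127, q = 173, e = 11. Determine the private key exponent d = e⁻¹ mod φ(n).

9851

φ(n) = (p−1)(q−1) = 126·172 = 21672.
Need d with 11·d ≡ 1 (mod 21672). Apply the extended Euclidean algorithm:
21672 = 1970·11 + 2
11 = 5·2 + 1
2 = 2·1 + 0
Back-substitute:
1 = 11 − 5·2
1 = −5·21672 + 9851·11
So 11·9851 ≡ 1 (mod 21672), hence d = 9851.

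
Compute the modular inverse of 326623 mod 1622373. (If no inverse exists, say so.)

Apply the Euclidean algorithm to 1622373 and 326623:
1622373 = 4×326623 + 315881
326623 = 1×315881 + 10742
315881 = 29×10742 + 4363
10742 = 2×4363 + 2016
4363 = 2×2016 + 331
2016 = 6×331 + 30
331 = 11×30 + 1
30 = 30×1 + 0
Since gcd(326623, 1622373) = 1, back-substitute to write 1 as a combination:
1 = 331 − 11·30
1 = −11·2016 + 67·331
1 = 67·4363 − 145·2016
1 = −145·10742 + 357·4363
1 = 357·315881 − 10498·10742
1 = −10498·326623 + 10855·315881
1 = 10855·1622373 − 53918·326623
So 326623·(-53918) ≡ 1 (mod 1622373), and -53918 ≡ 1568455 (mod 1622373).

1568455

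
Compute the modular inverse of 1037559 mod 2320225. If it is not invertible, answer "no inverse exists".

1773014

Apply the Euclidean algorithm to 2320225 and 1037559:
2320225 = 2×1037559 + 245107
1037559 = 4×245107 + 57131
245107 = 4×57131 + 16583
57131 = 3×16583 + 7382
16583 = 2×7382 + 1819
7382 = 4×1819 + 106
1819 = 17×106 + 17
106 = 6×17 + 4
17 = 4×4 + 1
4 = 4×1 + 0
The gcd is 1. Working backward:
1 = 17 − 4·4
1 = −4·106 + 25·17
1 = 25·1819 − 429·106
1 = −429·7382 + 1741·1819
1 = 1741·16583 − 3911·7382
1 = −3911·57131 + 13474·16583
1 = 13474·245107 − 57807·57131
1 = −57807·1037559 + 244702·245107
1 = 244702·2320225 − 547211·1037559
Hence 1037559⁻¹ ≡ -547211 ≡ 1773014 (mod 2320225).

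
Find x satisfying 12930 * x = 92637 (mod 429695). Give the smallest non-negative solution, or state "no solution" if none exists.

gcd(12930, 429695):
429695 = 33·12930 + 3005
12930 = 4·3005 + 910
3005 = 3·910 + 275
910 = 3·275 + 85
275 = 3·85 + 20
85 = 4·20 + 5
20 = 4·5 + 0
gcd = 5, but 5 ∤ 92637, so the congruence has no solution.

no solution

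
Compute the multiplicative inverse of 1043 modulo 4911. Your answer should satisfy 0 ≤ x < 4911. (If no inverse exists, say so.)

Apply the Euclidean algorithm to 4911 and 1043:
4911 = 4×1043 + 739
1043 = 1×739 + 304
739 = 2×304 + 131
304 = 2×131 + 42
131 = 3×42 + 5
42 = 8×5 + 2
5 = 2×2 + 1
2 = 2×1 + 0
gcd = 1, so the inverse exists. Back-substitute:
1 = 5 − 2·2
1 = −2·42 + 17·5
1 = 17·131 − 53·42
1 = −53·304 + 123·131
1 = 123·739 − 299·304
1 = −299·1043 + 422·739
1 = 422·4911 − 1987·1043
So 1043·(-1987) ≡ 1 (mod 4911), and -1987 ≡ 2924 (mod 4911).

2924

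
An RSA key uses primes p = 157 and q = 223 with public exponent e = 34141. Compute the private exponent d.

17845

φ(n) = (p−1)(q−1) = 156·222 = 34632.
Need d with 34141·d ≡ 1 (mod 34632). Apply the extended Euclidean algorithm:
34632 = 1*34141 + 491
34141 = 69*491 + 262
491 = 1*262 + 229
262 = 1*229 + 33
229 = 6*33 + 31
33 = 1*31 + 2
31 = 15*2 + 1
2 = 2*1 + 0
Back-substitute:
1 = 31 − 15·2
1 = −15·33 + 16·31
1 = 16·229 − 111·33
1 = −111·262 + 127·229
1 = 127·491 − 238·262
1 = −238·34141 + 16549·491
1 = 16549·34632 − 16787·34141
So 34141·(-16787) ≡ 1 (mod 34632), hence d ≡ -16787 ≡ 17845 (mod 34632).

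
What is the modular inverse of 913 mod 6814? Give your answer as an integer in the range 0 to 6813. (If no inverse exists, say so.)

5187

Apply the Euclidean algorithm to 6814 and 913:
6814 = 7·913 + 423
913 = 2·423 + 67
423 = 6·67 + 21
67 = 3·21 + 4
21 = 5·4 + 1
4 = 4·1 + 0
Since gcd(913, 6814) = 1, back-substitute to write 1 as a combination:
1 = 21 − 5·4
1 = −5·67 + 16·21
1 = 16·423 − 101·67
1 = −101·913 + 218·423
1 = 218·6814 − 1627·913
Hence 913⁻¹ ≡ -1627 ≡ 5187 (mod 6814).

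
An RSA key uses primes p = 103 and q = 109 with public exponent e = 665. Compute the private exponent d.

3545

φ(n) = (p−1)(q−1) = 102·108 = 11016.
Need d with 665·d ≡ 1 (mod 11016). Apply the extended Euclidean algorithm:
11016 = 16×665 + 376
665 = 1×376 + 289
376 = 1×289 + 87
289 = 3×87 + 28
87 = 3×28 + 3
28 = 9×3 + 1
3 = 3×1 + 0
Back-substitute:
1 = 28 − 9·3
1 = −9·87 + 28·28
1 = 28·289 − 93·87
1 = −93·376 + 121·289
1 = 121·665 − 214·376
1 = −214·11016 + 3545·665
So 665·3545 ≡ 1 (mod 11016), hence d = 3545.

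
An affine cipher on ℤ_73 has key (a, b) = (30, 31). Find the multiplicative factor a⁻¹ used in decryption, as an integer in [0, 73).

56

gcd(73, 30) by repeated division:
73 = 2*30 + 13
30 = 2*13 + 4
13 = 3*4 + 1
4 = 4*1 + 0
Since gcd(30, 73) = 1, back-substitute to write 1 as a combination:
1 = 13 − 3·4
1 = −3·30 + 7·13
1 = 7·73 − 17·30
Hence 30⁻¹ ≡ -17 ≡ 56 (mod 73).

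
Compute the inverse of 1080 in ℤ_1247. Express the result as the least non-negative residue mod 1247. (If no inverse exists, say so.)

112

Apply the Euclidean algorithm to 1247 and 1080:
1247 = 1·1080 + 167
1080 = 6·167 + 78
167 = 2·78 + 11
78 = 7·11 + 1
11 = 11·1 + 0
gcd = 1, so the inverse exists. Back-substitute:
1 = 78 − 7·11
1 = −7·167 + 15·78
1 = 15·1080 − 97·167
1 = −97·1247 + 112·1080
So 1080·112 ≡ 1 (mod 1247).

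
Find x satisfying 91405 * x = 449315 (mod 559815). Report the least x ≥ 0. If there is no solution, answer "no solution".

First find gcd(91405, 559815):
559815 = 6×91405 + 11385
91405 = 8×11385 + 325
11385 = 35×325 + 10
325 = 32×10 + 5
10 = 2×5 + 0
gcd = 5 and 5 | 449315, so solutions exist. Divide through by 5: 18281x ≡ 89863 (mod 111963).
Now find 18281⁻¹ mod 111963:
111963 = 6·18281 + 2277
18281 = 8·2277 + 65
2277 = 35·65 + 2
65 = 32·2 + 1
2 = 2·1 + 0
Back-substitute:
1 = 65 − 32·2
1 = −32·2277 + 1121·65
1 = 1121·18281 − 9000·2277
1 = −9000·111963 + 55121·18281
So 18281⁻¹ ≡ 55121 (mod 111963).
Then x ≡ 55121·89863 ≡ 95303 (mod 111963); the smallest non-negative solution is x = 95303.

95303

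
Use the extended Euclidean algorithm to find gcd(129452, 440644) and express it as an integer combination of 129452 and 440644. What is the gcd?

4

Euclidean algorithm:
440644 = 3·129452 + 52288
129452 = 2·52288 + 24876
52288 = 2·24876 + 2536
24876 = 9·2536 + 2052
2536 = 1·2052 + 484
2052 = 4·484 + 116
484 = 4·116 + 20
116 = 5·20 + 16
20 = 1·16 + 4
16 = 4·4 + 0
gcd(129452, 440644) = 4.
Working backward:
4 = 20 − 16
4 = −116 + 6·20
4 = 6·484 − 25·116
4 = −25·2052 + 106·484
4 = 106·2536 − 131·2052
4 = −131·24876 + 1285·2536
4 = 1285·52288 − 2701·24876
4 = −2701·129452 + 6687·52288
4 = 6687·440644 − 22762·129452
So 4 = (6687)·440644 + (-22762)·129452.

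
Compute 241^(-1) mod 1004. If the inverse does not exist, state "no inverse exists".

Apply the Euclidean algorithm to 1004 and 241:
1004 = 4·241 + 40
241 = 6·40 + 1
40 = 40·1 + 0
Since gcd(241, 1004) = 1, back-substitute to write 1 as a combination:
1 = 241 − 6·40
1 = −6·1004 + 25·241
So 241·25 ≡ 1 (mod 1004).

25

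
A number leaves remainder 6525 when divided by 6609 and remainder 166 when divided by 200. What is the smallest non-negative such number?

330366

Write x = 6525 + 6609·k. Then 6609·k ≡ 166 − 6525 ≡ 41 (mod 200).
Need 6609⁻¹ mod 200. Extended Euclid on (200, 9):
200 = 22·9 + 2
9 = 4·2 + 1
2 = 2·1 + 0
Back-substitute:
1 = 9 − 4·2
1 = −4·200 + 89·9
6609⁻¹ ≡ 89 (mod 200), so k ≡ 89·41 ≡ 49 (mod 200).
x = 6525 + 6609·49 = 330366.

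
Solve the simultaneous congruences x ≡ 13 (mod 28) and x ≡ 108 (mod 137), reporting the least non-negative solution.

Write x = 13 + 28·k. Then 28·k ≡ 108 − 13 ≡ 95 (mod 137).
Need 28⁻¹ mod 137. Extended Euclid on (137, 28):
137 = 4×28 + 25
28 = 1×25 + 3
25 = 8×3 + 1
3 = 3×1 + 0
Back-substitute:
1 = 25 − 8·3
1 = −8·28 + 9·25
1 = 9·137 − 44·28
28⁻¹ ≡ 93 (mod 137), so k ≡ 93·95 ≡ 67 (mod 137).
x = 13 + 28·67 = 1889.

1889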